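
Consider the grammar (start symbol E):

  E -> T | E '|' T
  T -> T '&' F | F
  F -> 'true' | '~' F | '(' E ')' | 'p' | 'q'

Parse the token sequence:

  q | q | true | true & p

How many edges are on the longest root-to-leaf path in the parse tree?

[E [E [E [E [T [F q]]] | [T [F q]]] | [T [F true]]] | [T [T [F true]] & [F p]]]

6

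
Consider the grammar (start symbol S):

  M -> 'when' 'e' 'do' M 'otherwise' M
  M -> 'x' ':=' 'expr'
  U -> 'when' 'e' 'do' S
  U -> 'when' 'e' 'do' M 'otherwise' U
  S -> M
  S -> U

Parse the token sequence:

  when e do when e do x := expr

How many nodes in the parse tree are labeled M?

[S [U when e do [S [U when e do [S [M x := expr]]]]]]

1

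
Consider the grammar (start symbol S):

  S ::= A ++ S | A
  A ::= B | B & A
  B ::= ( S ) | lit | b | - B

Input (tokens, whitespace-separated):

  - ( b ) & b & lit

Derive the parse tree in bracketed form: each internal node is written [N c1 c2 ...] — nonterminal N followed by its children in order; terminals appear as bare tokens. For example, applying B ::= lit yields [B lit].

[S [A [B - [B ( [S [A [B b]]] )]] & [A [B b] & [A [B lit]]]]]

S
A
B & A
- B & A
- ( S ) & A
- ( A ) & A
- ( B ) & A
- ( b ) & A
- ( b ) & B & A
- ( b ) & b & A
- ( b ) & b & B
- ( b ) & b & lit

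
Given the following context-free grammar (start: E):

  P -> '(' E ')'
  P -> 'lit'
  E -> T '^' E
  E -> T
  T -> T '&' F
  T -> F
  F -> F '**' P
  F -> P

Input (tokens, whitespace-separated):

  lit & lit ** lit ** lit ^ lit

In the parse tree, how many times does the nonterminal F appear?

[E [T [T [F [P lit]]] & [F [F [F [P lit]] ** [P lit]] ** [P lit]]] ^ [E [T [F [P lit]]]]]

5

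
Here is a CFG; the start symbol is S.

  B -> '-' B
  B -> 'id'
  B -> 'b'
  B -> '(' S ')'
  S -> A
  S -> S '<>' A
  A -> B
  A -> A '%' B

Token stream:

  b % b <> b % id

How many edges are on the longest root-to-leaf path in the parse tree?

5

[S [S [A [A [B b]] % [B b]]] <> [A [A [B b]] % [B id]]]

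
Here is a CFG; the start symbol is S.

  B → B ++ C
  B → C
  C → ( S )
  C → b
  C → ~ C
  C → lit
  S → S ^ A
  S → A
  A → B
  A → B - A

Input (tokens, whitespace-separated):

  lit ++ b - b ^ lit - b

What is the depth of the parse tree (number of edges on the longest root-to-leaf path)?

6

[S [S [A [B [B [C lit]] ++ [C b]] - [A [B [C b]]]]] ^ [A [B [C lit]] - [A [B [C b]]]]]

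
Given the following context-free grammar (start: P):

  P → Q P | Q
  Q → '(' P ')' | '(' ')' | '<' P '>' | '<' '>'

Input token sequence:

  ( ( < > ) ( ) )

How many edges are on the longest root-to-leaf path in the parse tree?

[P [Q ( [P [Q ( [P [Q < >]] )] [P [Q ( )]]] )]]

6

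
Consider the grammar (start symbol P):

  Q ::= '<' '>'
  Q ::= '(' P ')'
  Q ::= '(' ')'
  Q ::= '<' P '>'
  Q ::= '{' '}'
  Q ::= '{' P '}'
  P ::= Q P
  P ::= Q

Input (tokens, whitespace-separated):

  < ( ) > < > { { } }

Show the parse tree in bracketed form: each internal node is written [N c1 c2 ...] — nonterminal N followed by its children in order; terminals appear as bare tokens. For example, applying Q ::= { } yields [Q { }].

[P [Q < [P [Q ( )]] >] [P [Q < >] [P [Q { [P [Q { }]] }]]]]

P
Q P
< P > P
< Q > P
< ( ) > P
< ( ) > Q P
< ( ) > < > P
< ( ) > < > Q
< ( ) > < > { P }
< ( ) > < > { Q }
< ( ) > < > { { } }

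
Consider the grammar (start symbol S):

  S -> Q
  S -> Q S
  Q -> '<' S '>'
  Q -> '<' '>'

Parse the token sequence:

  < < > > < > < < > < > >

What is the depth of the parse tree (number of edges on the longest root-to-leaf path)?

[S [Q < [S [Q < >]] >] [S [Q < >] [S [Q < [S [Q < >] [S [Q < >]]] >]]]]

7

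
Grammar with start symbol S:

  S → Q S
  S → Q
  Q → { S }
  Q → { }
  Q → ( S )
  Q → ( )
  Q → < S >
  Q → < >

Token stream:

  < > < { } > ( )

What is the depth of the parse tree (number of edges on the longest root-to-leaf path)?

[S [Q < >] [S [Q < [S [Q { }]] >] [S [Q ( )]]]]

5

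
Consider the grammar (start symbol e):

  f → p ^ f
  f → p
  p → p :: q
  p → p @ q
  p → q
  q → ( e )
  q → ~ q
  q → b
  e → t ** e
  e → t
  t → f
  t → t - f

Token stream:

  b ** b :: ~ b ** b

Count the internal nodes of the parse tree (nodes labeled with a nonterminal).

[e [t [f [p [q b]]]] ** [e [t [f [p [p [q b]] :: [q ~ [q b]]]]] ** [e [t [f [p [q b]]]]]]]

18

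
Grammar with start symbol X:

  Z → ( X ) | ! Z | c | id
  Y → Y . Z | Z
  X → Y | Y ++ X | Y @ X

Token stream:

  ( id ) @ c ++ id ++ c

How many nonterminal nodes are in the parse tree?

15

[X [Y [Z ( [X [Y [Z id]]] )]] @ [X [Y [Z c]] ++ [X [Y [Z id]] ++ [X [Y [Z c]]]]]]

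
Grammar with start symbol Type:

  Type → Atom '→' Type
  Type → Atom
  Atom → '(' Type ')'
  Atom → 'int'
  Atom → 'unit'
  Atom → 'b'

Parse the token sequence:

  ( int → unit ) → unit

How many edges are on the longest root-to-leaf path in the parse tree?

5

[Type [Atom ( [Type [Atom int] → [Type [Atom unit]]] )] → [Type [Atom unit]]]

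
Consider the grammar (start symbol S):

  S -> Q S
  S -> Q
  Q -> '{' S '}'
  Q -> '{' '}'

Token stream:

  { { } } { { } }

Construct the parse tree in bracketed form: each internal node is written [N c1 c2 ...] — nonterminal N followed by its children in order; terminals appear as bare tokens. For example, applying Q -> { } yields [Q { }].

[S [Q { [S [Q { }]] }] [S [Q { [S [Q { }]] }]]]

S
Q S
{ S } S
{ Q } S
{ { } } S
{ { } } Q
{ { } } { S }
{ { } } { Q }
{ { } } { { } }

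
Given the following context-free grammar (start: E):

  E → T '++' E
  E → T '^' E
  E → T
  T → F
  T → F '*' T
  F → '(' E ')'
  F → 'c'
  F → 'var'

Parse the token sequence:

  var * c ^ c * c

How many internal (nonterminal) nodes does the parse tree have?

10

[E [T [F var] * [T [F c]]] ^ [E [T [F c] * [T [F c]]]]]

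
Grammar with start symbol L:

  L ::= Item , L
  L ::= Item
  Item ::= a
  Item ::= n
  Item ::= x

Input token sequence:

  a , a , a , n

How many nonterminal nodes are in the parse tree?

[L [Item a] , [L [Item a] , [L [Item a] , [L [Item n]]]]]

8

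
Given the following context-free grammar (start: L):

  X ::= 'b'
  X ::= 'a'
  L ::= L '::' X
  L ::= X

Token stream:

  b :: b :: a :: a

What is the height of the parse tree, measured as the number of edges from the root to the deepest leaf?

5

[L [L [L [L [X b]] :: [X b]] :: [X a]] :: [X a]]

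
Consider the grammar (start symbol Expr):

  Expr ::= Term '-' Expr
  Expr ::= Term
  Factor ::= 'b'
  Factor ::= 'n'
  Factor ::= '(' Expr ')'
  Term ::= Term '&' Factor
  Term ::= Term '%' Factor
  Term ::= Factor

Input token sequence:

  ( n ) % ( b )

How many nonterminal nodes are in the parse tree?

11

[Expr [Term [Term [Factor ( [Expr [Term [Factor n]]] )]] % [Factor ( [Expr [Term [Factor b]]] )]]]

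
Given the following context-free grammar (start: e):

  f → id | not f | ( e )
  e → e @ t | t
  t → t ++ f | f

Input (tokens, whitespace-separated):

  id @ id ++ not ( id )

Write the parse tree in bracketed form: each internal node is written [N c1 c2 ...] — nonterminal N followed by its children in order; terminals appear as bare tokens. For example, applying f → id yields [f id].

e
e @ t
t @ t
f @ t
id @ t
id @ t ++ f
id @ f ++ f
id @ id ++ f
id @ id ++ not f
id @ id ++ not ( e )
id @ id ++ not ( t )
id @ id ++ not ( f )
id @ id ++ not ( id )

[e [e [t [f id]]] @ [t [t [f id]] ++ [f not [f ( [e [t [f id]]] )]]]]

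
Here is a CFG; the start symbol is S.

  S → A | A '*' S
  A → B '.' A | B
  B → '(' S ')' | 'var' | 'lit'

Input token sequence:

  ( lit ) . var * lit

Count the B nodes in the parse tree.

[S [A [B ( [S [A [B lit]]] )] . [A [B var]]] * [S [A [B lit]]]]

4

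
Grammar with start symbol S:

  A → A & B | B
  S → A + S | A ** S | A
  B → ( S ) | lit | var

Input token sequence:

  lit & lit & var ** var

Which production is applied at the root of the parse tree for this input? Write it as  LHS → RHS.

[S [A [A [A [B lit]] & [B lit]] & [B var]] ** [S [A [B var]]]]

S → A ** S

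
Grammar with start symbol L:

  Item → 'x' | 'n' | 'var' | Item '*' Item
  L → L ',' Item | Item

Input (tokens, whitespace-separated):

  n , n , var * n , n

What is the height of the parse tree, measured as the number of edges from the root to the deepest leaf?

[L [L [L [L [Item n]] , [Item n]] , [Item [Item var] * [Item n]]] , [Item n]]

5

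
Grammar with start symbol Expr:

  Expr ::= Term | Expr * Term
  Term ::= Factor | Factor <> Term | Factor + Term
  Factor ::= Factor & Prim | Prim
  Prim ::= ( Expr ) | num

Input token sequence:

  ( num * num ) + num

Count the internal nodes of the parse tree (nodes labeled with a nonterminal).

15

[Expr [Term [Factor [Prim ( [Expr [Expr [Term [Factor [Prim num]]]] * [Term [Factor [Prim num]]]] )]] + [Term [Factor [Prim num]]]]]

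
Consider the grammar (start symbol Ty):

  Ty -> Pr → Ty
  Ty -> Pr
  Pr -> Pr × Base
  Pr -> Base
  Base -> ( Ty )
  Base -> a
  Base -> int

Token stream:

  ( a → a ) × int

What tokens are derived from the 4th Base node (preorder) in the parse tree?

[Ty [Pr [Pr [Base ( [Ty [Pr [Base a]] → [Ty [Pr [Base a]]]] )]] × [Base int]]]

int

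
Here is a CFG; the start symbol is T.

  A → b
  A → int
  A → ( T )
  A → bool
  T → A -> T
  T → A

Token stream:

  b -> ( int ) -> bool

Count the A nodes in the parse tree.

[T [A b] -> [T [A ( [T [A int]] )] -> [T [A bool]]]]

4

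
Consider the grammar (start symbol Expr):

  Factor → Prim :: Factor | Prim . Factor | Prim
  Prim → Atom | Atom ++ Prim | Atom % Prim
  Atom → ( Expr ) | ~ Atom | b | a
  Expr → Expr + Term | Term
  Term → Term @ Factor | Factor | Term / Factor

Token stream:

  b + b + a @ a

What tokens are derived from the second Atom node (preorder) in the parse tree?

b

[Expr [Expr [Expr [Term [Factor [Prim [Atom b]]]]] + [Term [Factor [Prim [Atom b]]]]] + [Term [Term [Factor [Prim [Atom a]]]] @ [Factor [Prim [Atom a]]]]]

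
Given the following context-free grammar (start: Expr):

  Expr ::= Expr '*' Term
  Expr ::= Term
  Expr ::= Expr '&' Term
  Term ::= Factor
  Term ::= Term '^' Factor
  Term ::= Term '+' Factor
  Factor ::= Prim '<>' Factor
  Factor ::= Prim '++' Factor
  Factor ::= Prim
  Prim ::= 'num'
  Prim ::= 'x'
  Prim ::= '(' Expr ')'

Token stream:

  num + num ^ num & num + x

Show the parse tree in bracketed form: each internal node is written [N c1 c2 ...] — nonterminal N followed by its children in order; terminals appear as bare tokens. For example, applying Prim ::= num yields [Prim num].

Expr
Expr & Term
Term & Term
Term ^ Factor & Term
Term + Factor ^ Factor & Term
Factor + Factor ^ Factor & Term
Prim + Factor ^ Factor & Term
num + Factor ^ Factor & Term
num + Prim ^ Factor & Term
num + num ^ Factor & Term
num + num ^ Prim & Term
num + num ^ num & Term
num + num ^ num & Term + Factor
num + num ^ num & Factor + Factor
num + num ^ num & Prim + Factor
num + num ^ num & num + Factor
num + num ^ num & num + Prim
num + num ^ num & num + x

[Expr [Expr [Term [Term [Term [Factor [Prim num]]] + [Factor [Prim num]]] ^ [Factor [Prim num]]]] & [Term [Term [Factor [Prim num]]] + [Factor [Prim x]]]]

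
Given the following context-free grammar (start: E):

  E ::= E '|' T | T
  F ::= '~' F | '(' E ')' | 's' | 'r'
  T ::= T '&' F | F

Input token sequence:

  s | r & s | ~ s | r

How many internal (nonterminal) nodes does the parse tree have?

15

[E [E [E [E [T [F s]]] | [T [T [F r]] & [F s]]] | [T [F ~ [F s]]]] | [T [F r]]]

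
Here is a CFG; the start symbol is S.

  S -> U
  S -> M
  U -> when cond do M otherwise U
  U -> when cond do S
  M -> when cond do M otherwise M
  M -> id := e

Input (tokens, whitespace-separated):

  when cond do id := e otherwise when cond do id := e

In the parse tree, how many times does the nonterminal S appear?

2

[S [U when cond do [M id := e] otherwise [U when cond do [S [M id := e]]]]]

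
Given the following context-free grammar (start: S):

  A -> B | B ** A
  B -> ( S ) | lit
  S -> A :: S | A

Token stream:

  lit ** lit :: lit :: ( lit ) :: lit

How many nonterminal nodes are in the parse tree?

[S [A [B lit] ** [A [B lit]]] :: [S [A [B lit]] :: [S [A [B ( [S [A [B lit]]] )]] :: [S [A [B lit]]]]]]

17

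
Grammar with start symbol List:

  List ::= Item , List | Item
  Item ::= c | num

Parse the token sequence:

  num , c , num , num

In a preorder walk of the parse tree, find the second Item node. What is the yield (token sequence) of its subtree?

[List [Item num] , [List [Item c] , [List [Item num] , [List [Item num]]]]]

c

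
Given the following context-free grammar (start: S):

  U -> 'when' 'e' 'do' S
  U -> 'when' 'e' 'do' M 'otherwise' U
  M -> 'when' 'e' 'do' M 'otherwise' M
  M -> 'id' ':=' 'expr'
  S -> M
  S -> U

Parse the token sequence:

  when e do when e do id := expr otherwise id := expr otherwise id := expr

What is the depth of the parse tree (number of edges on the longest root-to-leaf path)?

[S [M when e do [M when e do [M id := expr] otherwise [M id := expr]] otherwise [M id := expr]]]

4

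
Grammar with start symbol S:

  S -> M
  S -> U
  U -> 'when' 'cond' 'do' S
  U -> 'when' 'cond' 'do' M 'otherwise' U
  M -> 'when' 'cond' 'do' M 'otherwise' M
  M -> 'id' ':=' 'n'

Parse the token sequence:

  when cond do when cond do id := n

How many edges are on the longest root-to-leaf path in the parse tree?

[S [U when cond do [S [U when cond do [S [M id := n]]]]]]

6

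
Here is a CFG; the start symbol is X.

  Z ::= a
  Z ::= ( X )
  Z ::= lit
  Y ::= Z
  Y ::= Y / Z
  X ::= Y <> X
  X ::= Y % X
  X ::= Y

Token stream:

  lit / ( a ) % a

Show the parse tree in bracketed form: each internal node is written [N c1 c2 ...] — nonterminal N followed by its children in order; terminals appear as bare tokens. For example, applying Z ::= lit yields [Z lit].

X
Y % X
Y / Z % X
Z / Z % X
lit / Z % X
lit / ( X ) % X
lit / ( Y ) % X
lit / ( Z ) % X
lit / ( a ) % X
lit / ( a ) % Y
lit / ( a ) % Z
lit / ( a ) % a

[X [Y [Y [Z lit]] / [Z ( [X [Y [Z a]]] )]] % [X [Y [Z a]]]]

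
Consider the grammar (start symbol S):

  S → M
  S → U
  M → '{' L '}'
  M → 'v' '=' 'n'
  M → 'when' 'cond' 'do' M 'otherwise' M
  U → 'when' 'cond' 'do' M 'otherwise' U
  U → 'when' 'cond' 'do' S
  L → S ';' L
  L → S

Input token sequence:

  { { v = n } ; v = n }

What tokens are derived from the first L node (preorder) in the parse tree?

{ v = n } ; v = n

[S [M { [L [S [M { [L [S [M v = n]]] }]] ; [L [S [M v = n]]]] }]]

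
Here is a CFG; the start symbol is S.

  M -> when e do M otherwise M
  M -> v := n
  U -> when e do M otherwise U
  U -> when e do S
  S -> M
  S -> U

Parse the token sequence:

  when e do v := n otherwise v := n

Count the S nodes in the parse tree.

1

[S [M when e do [M v := n] otherwise [M v := n]]]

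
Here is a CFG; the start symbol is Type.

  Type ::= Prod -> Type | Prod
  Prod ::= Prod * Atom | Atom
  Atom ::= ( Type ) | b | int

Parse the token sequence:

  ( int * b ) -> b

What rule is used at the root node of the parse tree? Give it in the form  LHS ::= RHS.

Type ::= Prod -> Type

[Type [Prod [Atom ( [Type [Prod [Prod [Atom int]] * [Atom b]]] )]] -> [Type [Prod [Atom b]]]]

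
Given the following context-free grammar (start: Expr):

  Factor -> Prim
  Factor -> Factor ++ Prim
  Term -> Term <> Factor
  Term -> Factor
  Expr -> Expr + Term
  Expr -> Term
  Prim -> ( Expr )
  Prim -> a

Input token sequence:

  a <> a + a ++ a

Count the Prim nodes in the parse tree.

4

[Expr [Expr [Term [Term [Factor [Prim a]]] <> [Factor [Prim a]]]] + [Term [Factor [Factor [Prim a]] ++ [Prim a]]]]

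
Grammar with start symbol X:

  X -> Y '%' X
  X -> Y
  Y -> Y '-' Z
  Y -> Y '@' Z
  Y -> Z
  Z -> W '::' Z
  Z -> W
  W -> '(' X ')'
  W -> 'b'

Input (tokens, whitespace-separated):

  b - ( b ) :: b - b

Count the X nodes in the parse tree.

[X [Y [Y [Y [Z [W b]]] - [Z [W ( [X [Y [Z [W b]]]] )] :: [Z [W b]]]] - [Z [W b]]]]

2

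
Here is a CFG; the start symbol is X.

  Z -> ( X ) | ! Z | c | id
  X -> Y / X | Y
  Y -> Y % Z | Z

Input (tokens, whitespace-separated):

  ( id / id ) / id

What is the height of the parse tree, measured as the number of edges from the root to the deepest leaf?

7

[X [Y [Z ( [X [Y [Z id]] / [X [Y [Z id]]]] )]] / [X [Y [Z id]]]]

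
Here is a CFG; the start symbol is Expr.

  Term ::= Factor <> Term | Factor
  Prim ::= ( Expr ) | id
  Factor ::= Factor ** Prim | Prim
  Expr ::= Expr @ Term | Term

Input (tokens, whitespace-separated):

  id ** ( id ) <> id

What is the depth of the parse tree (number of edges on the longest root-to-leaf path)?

[Expr [Term [Factor [Factor [Prim id]] ** [Prim ( [Expr [Term [Factor [Prim id]]]] )]] <> [Term [Factor [Prim id]]]]]

8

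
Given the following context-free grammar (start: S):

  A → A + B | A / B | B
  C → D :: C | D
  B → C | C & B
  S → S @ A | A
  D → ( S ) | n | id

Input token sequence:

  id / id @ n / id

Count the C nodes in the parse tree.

4

[S [S [A [A [B [C [D id]]]] / [B [C [D id]]]]] @ [A [A [B [C [D n]]]] / [B [C [D id]]]]]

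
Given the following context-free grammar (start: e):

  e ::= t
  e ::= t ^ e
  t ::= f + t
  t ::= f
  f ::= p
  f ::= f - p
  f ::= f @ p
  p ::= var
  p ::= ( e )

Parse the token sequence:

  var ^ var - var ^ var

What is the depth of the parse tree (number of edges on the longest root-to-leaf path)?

[e [t [f [p var]]] ^ [e [t [f [f [p var]] - [p var]]] ^ [e [t [f [p var]]]]]]

6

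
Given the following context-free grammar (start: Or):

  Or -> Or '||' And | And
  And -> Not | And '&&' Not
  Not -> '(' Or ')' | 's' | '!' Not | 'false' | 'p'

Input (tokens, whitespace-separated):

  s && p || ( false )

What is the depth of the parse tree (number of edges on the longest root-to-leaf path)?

[Or [Or [And [And [Not s]] && [Not p]]] || [And [Not ( [Or [And [Not false]]] )]]]

6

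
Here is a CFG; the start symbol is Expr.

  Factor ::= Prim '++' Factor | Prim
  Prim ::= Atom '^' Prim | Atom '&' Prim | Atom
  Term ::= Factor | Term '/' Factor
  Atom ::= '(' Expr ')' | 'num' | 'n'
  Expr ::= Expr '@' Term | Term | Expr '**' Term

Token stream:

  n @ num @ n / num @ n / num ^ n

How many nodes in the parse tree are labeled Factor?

[Expr [Expr [Expr [Expr [Term [Factor [Prim [Atom n]]]]] @ [Term [Factor [Prim [Atom num]]]]] @ [Term [Term [Factor [Prim [Atom n]]]] / [Factor [Prim [Atom num]]]]] @ [Term [Term [Factor [Prim [Atom n]]]] / [Factor [Prim [Atom num] ^ [Prim [Atom n]]]]]]

6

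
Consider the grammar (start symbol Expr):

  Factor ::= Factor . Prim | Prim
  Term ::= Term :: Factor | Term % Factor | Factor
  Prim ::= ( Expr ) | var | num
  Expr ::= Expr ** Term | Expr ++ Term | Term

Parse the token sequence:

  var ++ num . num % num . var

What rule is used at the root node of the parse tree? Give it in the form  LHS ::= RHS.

[Expr [Expr [Term [Factor [Prim var]]]] ++ [Term [Term [Factor [Factor [Prim num]] . [Prim num]]] % [Factor [Factor [Prim num]] . [Prim var]]]]

Expr ::= Expr ++ Term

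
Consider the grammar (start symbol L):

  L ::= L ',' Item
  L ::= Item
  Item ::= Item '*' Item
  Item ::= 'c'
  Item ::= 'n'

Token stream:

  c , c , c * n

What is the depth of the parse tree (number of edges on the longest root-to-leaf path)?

4

[L [L [L [Item c]] , [Item c]] , [Item [Item c] * [Item n]]]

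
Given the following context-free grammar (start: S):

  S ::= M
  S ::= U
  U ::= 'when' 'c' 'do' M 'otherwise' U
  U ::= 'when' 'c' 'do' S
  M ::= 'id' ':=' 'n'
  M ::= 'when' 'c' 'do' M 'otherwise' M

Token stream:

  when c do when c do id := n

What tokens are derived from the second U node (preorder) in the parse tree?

when c do id := n

[S [U when c do [S [U when c do [S [M id := n]]]]]]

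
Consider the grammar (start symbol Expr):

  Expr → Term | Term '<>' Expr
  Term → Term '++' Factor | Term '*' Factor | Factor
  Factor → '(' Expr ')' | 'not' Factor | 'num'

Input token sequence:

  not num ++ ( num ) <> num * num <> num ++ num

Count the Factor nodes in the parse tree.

[Expr [Term [Term [Factor not [Factor num]]] ++ [Factor ( [Expr [Term [Factor num]]] )]] <> [Expr [Term [Term [Factor num]] * [Factor num]] <> [Expr [Term [Term [Factor num]] ++ [Factor num]]]]]

8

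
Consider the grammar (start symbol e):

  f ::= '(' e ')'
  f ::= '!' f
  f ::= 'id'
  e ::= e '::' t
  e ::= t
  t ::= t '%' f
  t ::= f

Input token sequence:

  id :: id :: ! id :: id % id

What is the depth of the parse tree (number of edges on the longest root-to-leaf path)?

6

[e [e [e [e [t [f id]]] :: [t [f id]]] :: [t [f ! [f id]]]] :: [t [t [f id]] % [f id]]]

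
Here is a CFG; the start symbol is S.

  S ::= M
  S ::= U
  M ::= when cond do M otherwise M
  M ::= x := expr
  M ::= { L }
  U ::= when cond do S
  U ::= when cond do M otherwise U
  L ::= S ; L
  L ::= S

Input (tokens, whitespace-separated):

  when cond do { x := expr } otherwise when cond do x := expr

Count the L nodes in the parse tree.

[S [U when cond do [M { [L [S [M x := expr]]] }] otherwise [U when cond do [S [M x := expr]]]]]

1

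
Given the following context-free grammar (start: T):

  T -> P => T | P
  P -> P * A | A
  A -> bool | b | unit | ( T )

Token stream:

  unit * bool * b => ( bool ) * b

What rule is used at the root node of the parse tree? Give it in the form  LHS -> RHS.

[T [P [P [P [A unit]] * [A bool]] * [A b]] => [T [P [P [A ( [T [P [A bool]]] )]] * [A b]]]]

T -> P => T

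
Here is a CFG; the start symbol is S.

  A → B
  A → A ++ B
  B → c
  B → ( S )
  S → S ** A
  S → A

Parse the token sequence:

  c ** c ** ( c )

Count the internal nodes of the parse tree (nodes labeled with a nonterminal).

12

[S [S [S [A [B c]]] ** [A [B c]]] ** [A [B ( [S [A [B c]]] )]]]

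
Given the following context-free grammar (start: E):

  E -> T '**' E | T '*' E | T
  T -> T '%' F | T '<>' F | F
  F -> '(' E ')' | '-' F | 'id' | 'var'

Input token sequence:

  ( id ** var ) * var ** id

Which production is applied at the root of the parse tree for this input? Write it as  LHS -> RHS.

E -> T '*' E

[E [T [F ( [E [T [F id]] ** [E [T [F var]]]] )]] * [E [T [F var]] ** [E [T [F id]]]]]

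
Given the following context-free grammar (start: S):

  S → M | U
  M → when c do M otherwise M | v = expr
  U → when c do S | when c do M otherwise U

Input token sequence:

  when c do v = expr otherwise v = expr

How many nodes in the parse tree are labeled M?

3

[S [M when c do [M v = expr] otherwise [M v = expr]]]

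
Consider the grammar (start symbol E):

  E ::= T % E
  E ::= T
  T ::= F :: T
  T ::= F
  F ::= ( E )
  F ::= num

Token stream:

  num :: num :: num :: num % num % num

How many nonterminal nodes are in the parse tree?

15

[E [T [F num] :: [T [F num] :: [T [F num] :: [T [F num]]]]] % [E [T [F num]] % [E [T [F num]]]]]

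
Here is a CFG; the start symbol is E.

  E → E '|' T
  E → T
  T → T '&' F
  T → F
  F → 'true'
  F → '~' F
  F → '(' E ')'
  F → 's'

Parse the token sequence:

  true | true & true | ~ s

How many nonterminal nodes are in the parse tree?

[E [E [E [T [F true]]] | [T [T [F true]] & [F true]]] | [T [F ~ [F s]]]]

12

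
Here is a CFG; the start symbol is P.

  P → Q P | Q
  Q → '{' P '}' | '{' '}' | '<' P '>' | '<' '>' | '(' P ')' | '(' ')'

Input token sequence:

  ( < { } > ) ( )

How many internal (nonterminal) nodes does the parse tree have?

8

[P [Q ( [P [Q < [P [Q { }]] >]] )] [P [Q ( )]]]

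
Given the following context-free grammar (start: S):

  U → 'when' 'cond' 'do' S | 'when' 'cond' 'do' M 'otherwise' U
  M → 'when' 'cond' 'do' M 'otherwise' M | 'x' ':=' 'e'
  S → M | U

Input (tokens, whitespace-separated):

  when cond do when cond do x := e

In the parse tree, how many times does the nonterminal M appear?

1

[S [U when cond do [S [U when cond do [S [M x := e]]]]]]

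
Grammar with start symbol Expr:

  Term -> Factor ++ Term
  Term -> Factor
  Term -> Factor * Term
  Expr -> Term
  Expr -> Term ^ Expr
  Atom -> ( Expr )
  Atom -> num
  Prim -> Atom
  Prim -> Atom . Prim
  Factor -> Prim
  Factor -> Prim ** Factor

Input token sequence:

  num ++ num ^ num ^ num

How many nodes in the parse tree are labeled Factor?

4

[Expr [Term [Factor [Prim [Atom num]]] ++ [Term [Factor [Prim [Atom num]]]]] ^ [Expr [Term [Factor [Prim [Atom num]]]] ^ [Expr [Term [Factor [Prim [Atom num]]]]]]]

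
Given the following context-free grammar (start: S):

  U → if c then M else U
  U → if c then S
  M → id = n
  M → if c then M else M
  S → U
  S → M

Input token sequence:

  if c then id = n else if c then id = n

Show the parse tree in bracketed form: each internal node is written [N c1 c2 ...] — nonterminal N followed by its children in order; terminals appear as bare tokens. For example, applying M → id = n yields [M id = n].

[S [U if c then [M id = n] else [U if c then [S [M id = n]]]]]

S
U
if c then M else U
if c then id = n else U
if c then id = n else if c then S
if c then id = n else if c then M
if c then id = n else if c then id = n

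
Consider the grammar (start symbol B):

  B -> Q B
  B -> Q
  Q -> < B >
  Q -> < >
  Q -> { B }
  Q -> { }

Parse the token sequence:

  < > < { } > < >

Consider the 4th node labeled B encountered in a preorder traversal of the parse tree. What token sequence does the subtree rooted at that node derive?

< >

[B [Q < >] [B [Q < [B [Q { }]] >] [B [Q < >]]]]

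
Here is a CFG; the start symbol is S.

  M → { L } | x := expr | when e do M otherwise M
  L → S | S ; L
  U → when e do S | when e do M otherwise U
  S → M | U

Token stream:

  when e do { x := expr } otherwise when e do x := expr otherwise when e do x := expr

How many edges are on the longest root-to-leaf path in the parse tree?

[S [U when e do [M { [L [S [M x := expr]]] }] otherwise [U when e do [M x := expr] otherwise [U when e do [S [M x := expr]]]]]]

6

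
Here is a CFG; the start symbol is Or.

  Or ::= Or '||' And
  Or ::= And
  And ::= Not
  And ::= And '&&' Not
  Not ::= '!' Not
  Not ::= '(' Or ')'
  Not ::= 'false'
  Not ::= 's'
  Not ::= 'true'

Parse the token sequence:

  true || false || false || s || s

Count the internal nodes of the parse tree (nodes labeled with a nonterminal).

[Or [Or [Or [Or [Or [And [Not true]]] || [And [Not false]]] || [And [Not false]]] || [And [Not s]]] || [And [Not s]]]

15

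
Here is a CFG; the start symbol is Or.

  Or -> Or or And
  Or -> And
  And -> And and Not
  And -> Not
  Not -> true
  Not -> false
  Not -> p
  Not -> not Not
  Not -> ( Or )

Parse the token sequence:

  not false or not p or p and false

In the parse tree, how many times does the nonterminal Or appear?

3

[Or [Or [Or [And [Not not [Not false]]]] or [And [Not not [Not p]]]] or [And [And [Not p]] and [Not false]]]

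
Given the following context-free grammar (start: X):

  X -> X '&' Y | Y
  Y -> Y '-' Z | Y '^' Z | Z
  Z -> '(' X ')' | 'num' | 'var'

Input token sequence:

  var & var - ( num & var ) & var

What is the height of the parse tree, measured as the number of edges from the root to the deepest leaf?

8

[X [X [X [Y [Z var]]] & [Y [Y [Z var]] - [Z ( [X [X [Y [Z num]]] & [Y [Z var]]] )]]] & [Y [Z var]]]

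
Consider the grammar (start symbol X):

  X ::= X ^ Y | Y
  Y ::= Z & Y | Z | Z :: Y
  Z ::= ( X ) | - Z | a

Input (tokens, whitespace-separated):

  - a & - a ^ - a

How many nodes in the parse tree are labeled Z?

[X [X [Y [Z - [Z a]] & [Y [Z - [Z a]]]]] ^ [Y [Z - [Z a]]]]

6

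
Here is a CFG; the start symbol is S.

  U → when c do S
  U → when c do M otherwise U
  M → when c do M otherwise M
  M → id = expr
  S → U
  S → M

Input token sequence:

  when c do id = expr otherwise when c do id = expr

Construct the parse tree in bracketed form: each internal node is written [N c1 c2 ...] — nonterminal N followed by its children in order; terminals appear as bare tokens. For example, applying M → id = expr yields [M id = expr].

[S [U when c do [M id = expr] otherwise [U when c do [S [M id = expr]]]]]

S
U
when c do M otherwise U
when c do id = expr otherwise U
when c do id = expr otherwise when c do S
when c do id = expr otherwise when c do M
when c do id = expr otherwise when c do id = expr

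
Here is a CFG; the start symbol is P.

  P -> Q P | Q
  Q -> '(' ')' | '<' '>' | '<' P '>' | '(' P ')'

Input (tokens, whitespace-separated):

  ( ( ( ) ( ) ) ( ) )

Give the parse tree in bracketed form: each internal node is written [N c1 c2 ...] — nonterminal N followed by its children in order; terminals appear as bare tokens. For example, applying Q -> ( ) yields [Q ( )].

P
Q
( P )
( Q P )
( ( P ) P )
( ( Q P ) P )
( ( ( ) P ) P )
( ( ( ) Q ) P )
( ( ( ) ( ) ) P )
( ( ( ) ( ) ) Q )
( ( ( ) ( ) ) ( ) )

[P [Q ( [P [Q ( [P [Q ( )] [P [Q ( )]]] )] [P [Q ( )]]] )]]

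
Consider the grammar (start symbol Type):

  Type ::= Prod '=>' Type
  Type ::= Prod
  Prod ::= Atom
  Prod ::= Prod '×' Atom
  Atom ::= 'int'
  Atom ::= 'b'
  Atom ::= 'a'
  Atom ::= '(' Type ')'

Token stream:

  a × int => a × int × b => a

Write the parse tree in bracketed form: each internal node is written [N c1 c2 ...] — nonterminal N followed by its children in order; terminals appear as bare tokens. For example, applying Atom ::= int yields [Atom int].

[Type [Prod [Prod [Atom a]] × [Atom int]] => [Type [Prod [Prod [Prod [Atom a]] × [Atom int]] × [Atom b]] => [Type [Prod [Atom a]]]]]

Type
Prod => Type
Prod × Atom => Type
Atom × Atom => Type
a × Atom => Type
a × int => Type
a × int => Prod => Type
a × int => Prod × Atom => Type
a × int => Prod × Atom × Atom => Type
a × int => Atom × Atom × Atom => Type
a × int => a × Atom × Atom => Type
a × int => a × int × Atom => Type
a × int => a × int × b => Type
a × int => a × int × b => Prod
a × int => a × int × b => Atom
a × int => a × int × b => a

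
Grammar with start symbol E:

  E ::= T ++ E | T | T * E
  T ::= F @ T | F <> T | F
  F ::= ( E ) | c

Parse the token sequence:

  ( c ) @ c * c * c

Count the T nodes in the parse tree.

5

[E [T [F ( [E [T [F c]]] )] @ [T [F c]]] * [E [T [F c]] * [E [T [F c]]]]]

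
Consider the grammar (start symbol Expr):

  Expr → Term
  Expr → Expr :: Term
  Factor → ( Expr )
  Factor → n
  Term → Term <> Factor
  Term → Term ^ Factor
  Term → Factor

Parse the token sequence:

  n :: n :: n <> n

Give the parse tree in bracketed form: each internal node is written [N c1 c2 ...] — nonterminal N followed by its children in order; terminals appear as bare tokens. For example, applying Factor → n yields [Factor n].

[Expr [Expr [Expr [Term [Factor n]]] :: [Term [Factor n]]] :: [Term [Term [Factor n]] <> [Factor n]]]

Expr
Expr :: Term
Expr :: Term :: Term
Term :: Term :: Term
Factor :: Term :: Term
n :: Term :: Term
n :: Factor :: Term
n :: n :: Term
n :: n :: Term <> Factor
n :: n :: Factor <> Factor
n :: n :: n <> Factor
n :: n :: n <> n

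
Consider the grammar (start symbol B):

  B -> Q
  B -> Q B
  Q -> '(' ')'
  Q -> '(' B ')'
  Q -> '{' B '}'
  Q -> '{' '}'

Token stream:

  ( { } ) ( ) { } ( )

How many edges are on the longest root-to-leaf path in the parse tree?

5

[B [Q ( [B [Q { }]] )] [B [Q ( )] [B [Q { }] [B [Q ( )]]]]]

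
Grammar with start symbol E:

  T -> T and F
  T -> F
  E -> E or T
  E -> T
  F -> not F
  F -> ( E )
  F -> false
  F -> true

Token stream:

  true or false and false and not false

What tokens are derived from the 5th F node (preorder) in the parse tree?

[E [E [T [F true]]] or [T [T [T [F false]] and [F false]] and [F not [F false]]]]

false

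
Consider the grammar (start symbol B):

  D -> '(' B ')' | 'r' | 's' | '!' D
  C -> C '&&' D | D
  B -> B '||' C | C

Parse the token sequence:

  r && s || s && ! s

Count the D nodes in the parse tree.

[B [B [C [C [D r]] && [D s]]] || [C [C [D s]] && [D ! [D s]]]]

5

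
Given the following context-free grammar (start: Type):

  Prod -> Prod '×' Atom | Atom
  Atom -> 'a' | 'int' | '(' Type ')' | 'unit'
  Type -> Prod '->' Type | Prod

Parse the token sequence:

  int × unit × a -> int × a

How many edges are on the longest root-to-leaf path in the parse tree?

[Type [Prod [Prod [Prod [Atom int]] × [Atom unit]] × [Atom a]] -> [Type [Prod [Prod [Atom int]] × [Atom a]]]]

5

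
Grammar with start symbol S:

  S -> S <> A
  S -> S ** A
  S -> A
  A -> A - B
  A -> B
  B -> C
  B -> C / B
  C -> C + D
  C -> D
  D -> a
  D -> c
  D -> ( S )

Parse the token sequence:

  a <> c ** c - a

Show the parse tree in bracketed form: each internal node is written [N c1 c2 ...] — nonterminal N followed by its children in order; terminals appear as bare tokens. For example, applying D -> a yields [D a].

S
S ** A
S <> A ** A
A <> A ** A
B <> A ** A
C <> A ** A
D <> A ** A
a <> A ** A
a <> B ** A
a <> C ** A
a <> D ** A
a <> c ** A
a <> c ** A - B
a <> c ** B - B
a <> c ** C - B
a <> c ** D - B
a <> c ** c - B
a <> c ** c - C
a <> c ** c - D
a <> c ** c - a

[S [S [S [A [B [C [D a]]]]] <> [A [B [C [D c]]]]] ** [A [A [B [C [D c]]]] - [B [C [D a]]]]]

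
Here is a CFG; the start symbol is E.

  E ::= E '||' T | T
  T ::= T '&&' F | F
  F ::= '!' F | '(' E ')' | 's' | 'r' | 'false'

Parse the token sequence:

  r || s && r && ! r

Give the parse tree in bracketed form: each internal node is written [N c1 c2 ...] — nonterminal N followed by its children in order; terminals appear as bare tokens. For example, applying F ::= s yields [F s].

E
E || T
T || T
F || T
r || T
r || T && F
r || T && F && F
r || F && F && F
r || s && F && F
r || s && r && F
r || s && r && ! F
r || s && r && ! r

[E [E [T [F r]]] || [T [T [T [F s]] && [F r]] && [F ! [F r]]]]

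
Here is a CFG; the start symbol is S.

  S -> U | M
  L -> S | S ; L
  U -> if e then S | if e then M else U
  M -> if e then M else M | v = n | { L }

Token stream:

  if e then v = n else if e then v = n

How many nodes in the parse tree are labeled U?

[S [U if e then [M v = n] else [U if e then [S [M v = n]]]]]

2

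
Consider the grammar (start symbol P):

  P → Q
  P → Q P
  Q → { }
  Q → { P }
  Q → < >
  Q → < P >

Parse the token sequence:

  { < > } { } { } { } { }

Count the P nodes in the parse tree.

[P [Q { [P [Q < >]] }] [P [Q { }] [P [Q { }] [P [Q { }] [P [Q { }]]]]]]

6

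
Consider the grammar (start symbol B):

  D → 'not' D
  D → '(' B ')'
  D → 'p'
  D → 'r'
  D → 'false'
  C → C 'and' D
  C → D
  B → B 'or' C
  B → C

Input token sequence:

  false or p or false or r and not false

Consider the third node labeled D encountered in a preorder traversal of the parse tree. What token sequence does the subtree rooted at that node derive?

[B [B [B [B [C [D false]]] or [C [D p]]] or [C [D false]]] or [C [C [D r]] and [D not [D false]]]]

false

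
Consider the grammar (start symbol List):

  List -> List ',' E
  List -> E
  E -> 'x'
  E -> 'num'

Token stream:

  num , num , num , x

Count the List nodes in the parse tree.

[List [List [List [List [E num]] , [E num]] , [E num]] , [E x]]

4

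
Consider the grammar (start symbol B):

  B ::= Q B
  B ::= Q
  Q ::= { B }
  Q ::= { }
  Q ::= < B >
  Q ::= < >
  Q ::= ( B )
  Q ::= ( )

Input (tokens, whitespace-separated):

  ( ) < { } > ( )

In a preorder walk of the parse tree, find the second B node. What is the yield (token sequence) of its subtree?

< { } > ( )

[B [Q ( )] [B [Q < [B [Q { }]] >] [B [Q ( )]]]]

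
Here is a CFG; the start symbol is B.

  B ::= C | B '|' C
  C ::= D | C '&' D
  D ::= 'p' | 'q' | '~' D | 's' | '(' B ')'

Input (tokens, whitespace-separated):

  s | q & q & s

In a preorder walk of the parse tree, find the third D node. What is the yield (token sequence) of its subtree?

q

[B [B [C [D s]]] | [C [C [C [D q]] & [D q]] & [D s]]]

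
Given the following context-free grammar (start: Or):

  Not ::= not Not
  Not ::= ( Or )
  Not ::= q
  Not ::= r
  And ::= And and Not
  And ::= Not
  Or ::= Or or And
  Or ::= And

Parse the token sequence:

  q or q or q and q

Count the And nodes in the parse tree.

4

[Or [Or [Or [And [Not q]]] or [And [Not q]]] or [And [And [Not q]] and [Not q]]]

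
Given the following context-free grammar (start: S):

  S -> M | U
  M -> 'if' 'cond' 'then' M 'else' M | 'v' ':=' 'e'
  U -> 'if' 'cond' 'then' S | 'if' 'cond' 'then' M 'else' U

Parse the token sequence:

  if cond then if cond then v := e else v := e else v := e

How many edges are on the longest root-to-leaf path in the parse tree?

[S [M if cond then [M if cond then [M v := e] else [M v := e]] else [M v := e]]]

4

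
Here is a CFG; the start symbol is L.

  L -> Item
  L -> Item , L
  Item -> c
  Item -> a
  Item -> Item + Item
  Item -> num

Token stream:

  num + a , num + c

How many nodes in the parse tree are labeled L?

[L [Item [Item num] + [Item a]] , [L [Item [Item num] + [Item c]]]]

2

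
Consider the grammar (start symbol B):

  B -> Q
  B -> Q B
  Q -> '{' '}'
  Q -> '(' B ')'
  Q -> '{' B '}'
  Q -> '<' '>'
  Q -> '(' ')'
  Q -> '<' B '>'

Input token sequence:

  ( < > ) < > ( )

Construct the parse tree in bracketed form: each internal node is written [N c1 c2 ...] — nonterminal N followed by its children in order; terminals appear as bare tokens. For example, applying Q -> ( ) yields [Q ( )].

B
Q B
( B ) B
( Q ) B
( < > ) B
( < > ) Q B
( < > ) < > B
( < > ) < > Q
( < > ) < > ( )

[B [Q ( [B [Q < >]] )] [B [Q < >] [B [Q ( )]]]]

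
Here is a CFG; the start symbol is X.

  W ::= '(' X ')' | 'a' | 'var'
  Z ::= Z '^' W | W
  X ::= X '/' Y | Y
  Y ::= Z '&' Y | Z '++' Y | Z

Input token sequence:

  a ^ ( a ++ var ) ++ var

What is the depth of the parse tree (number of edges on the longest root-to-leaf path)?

9

[X [Y [Z [Z [W a]] ^ [W ( [X [Y [Z [W a]] ++ [Y [Z [W var]]]]] )]] ++ [Y [Z [W var]]]]]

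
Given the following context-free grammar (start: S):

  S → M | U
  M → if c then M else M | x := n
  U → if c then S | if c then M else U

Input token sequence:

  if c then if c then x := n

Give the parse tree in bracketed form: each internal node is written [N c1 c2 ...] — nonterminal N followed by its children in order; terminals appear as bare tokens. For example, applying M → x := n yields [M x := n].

[S [U if c then [S [U if c then [S [M x := n]]]]]]

S
U
if c then S
if c then U
if c then if c then S
if c then if c then M
if c then if c then x := n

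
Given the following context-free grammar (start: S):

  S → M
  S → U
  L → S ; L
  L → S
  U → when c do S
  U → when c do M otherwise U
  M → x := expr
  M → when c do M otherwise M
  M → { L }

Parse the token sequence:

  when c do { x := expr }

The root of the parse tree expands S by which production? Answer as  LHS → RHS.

S → U

[S [U when c do [S [M { [L [S [M x := expr]]] }]]]]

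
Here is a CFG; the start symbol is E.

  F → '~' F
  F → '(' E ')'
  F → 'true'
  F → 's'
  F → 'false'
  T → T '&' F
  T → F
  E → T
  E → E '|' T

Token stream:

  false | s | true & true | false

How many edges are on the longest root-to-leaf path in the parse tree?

6

[E [E [E [E [T [F false]]] | [T [F s]]] | [T [T [F true]] & [F true]]] | [T [F false]]]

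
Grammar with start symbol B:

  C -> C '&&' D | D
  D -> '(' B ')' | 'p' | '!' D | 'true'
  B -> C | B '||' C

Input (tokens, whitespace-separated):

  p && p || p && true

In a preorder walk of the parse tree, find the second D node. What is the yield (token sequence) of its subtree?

[B [B [C [C [D p]] && [D p]]] || [C [C [D p]] && [D true]]]

p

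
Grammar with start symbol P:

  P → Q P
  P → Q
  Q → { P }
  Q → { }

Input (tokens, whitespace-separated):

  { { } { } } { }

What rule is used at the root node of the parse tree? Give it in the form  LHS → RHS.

P → Q P

[P [Q { [P [Q { }] [P [Q { }]]] }] [P [Q { }]]]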